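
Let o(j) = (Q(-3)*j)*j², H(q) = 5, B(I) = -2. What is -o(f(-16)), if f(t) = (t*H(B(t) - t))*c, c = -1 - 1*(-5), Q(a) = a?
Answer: -98304000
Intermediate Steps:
c = 4 (c = -1 + 5 = 4)
f(t) = 20*t (f(t) = (t*5)*4 = (5*t)*4 = 20*t)
o(j) = -3*j³ (o(j) = (-3*j)*j² = -3*j³)
-o(f(-16)) = -(-3)*(20*(-16))³ = -(-3)*(-320)³ = -(-3)*(-32768000) = -1*98304000 = -98304000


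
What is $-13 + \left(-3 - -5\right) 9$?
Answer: $5$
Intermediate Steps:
$-13 + \left(-3 - -5\right) 9 = -13 + \left(-3 + 5\right) 9 = -13 + 2 \cdot 9 = -13 + 18 = 5$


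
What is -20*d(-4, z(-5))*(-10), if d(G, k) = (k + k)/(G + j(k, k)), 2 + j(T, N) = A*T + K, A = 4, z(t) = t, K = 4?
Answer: 1000/11 ≈ 90.909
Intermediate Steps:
j(T, N) = 2 + 4*T (j(T, N) = -2 + (4*T + 4) = -2 + (4 + 4*T) = 2 + 4*T)
d(G, k) = 2*k/(2 + G + 4*k) (d(G, k) = (k + k)/(G + (2 + 4*k)) = (2*k)/(2 + G + 4*k) = 2*k/(2 + G + 4*k))
-20*d(-4, z(-5))*(-10) = -40*(-5)/(2 - 4 + 4*(-5))*(-10) = -40*(-5)/(2 - 4 - 20)*(-10) = -40*(-5)/(-22)*(-10) = -40*(-5)*(-1)/22*(-10) = -20*5/11*(-10) = -100/11*(-10) = 1000/11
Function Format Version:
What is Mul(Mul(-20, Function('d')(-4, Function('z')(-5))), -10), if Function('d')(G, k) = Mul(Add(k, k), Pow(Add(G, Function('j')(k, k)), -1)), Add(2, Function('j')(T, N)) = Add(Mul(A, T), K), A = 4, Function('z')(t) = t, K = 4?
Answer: Rational(1000, 11) ≈ 90.909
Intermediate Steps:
Function('j')(T, N) = Add(2, Mul(4, T)) (Function('j')(T, N) = Add(-2, Add(Mul(4, T), 4)) = Add(-2, Add(4, Mul(4, T))) = Add(2, Mul(4, T)))
Function('d')(G, k) = Mul(2, k, Pow(Add(2, G, Mul(4, k)), -1)) (Function('d')(G, k) = Mul(Add(k, k), Pow(Add(G, Add(2, Mul(4, k))), -1)) = Mul(Mul(2, k), Pow(Add(2, G, Mul(4, k)), -1)) = Mul(2, k, Pow(Add(2, G, Mul(4, k)), -1)))
Mul(Mul(-20, Function('d')(-4, Function('z')(-5))), -10) = Mul(Mul(-20, Mul(2, -5, Pow(Add(2, -4, Mul(4, -5)), -1))), -10) = Mul(Mul(-20, Mul(2, -5, Pow(Add(2, -4, -20), -1))), -10) = Mul(Mul(-20, Mul(2, -5, Pow(-22, -1))), -10) = Mul(Mul(-20, Mul(2, -5, Rational(-1, 22))), -10) = Mul(Mul(-20, Rational(5, 11)), -10) = Mul(Rational(-100, 11), -10) = Rational(1000, 11)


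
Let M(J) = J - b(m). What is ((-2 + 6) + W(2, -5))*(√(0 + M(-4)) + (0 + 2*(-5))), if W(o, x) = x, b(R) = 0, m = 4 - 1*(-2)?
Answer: 10 - 2*I ≈ 10.0 - 2.0*I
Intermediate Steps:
m = 6 (m = 4 + 2 = 6)
M(J) = J (M(J) = J - 1*0 = J + 0 = J)
((-2 + 6) + W(2, -5))*(√(0 + M(-4)) + (0 + 2*(-5))) = ((-2 + 6) - 5)*(√(0 - 4) + (0 + 2*(-5))) = (4 - 5)*(√(-4) + (0 - 10)) = -(2*I - 10) = -(-10 + 2*I) = 10 - 2*I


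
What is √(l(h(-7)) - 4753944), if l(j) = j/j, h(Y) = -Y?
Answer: I*√4753943 ≈ 2180.4*I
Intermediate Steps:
l(j) = 1
√(l(h(-7)) - 4753944) = √(1 - 4753944) = √(-4753943) = I*√4753943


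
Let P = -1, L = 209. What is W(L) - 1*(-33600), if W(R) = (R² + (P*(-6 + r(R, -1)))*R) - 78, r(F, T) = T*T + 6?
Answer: 76994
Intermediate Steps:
r(F, T) = 6 + T² (r(F, T) = T² + 6 = 6 + T²)
W(R) = -78 + R² - R (W(R) = (R² + (-(-6 + (6 + (-1)²)))*R) - 78 = (R² + (-(-6 + (6 + 1)))*R) - 78 = (R² + (-(-6 + 7))*R) - 78 = (R² + (-1*1)*R) - 78 = (R² - R) - 78 = -78 + R² - R)
W(L) - 1*(-33600) = (-78 + 209² - 1*209) - 1*(-33600) = (-78 + 43681 - 209) + 33600 = 43394 + 33600 = 76994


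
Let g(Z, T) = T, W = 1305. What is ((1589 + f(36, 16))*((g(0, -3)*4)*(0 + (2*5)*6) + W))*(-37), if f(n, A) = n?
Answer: -35173125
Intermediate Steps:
((1589 + f(36, 16))*((g(0, -3)*4)*(0 + (2*5)*6) + W))*(-37) = ((1589 + 36)*((-3*4)*(0 + (2*5)*6) + 1305))*(-37) = (1625*(-12*(0 + 10*6) + 1305))*(-37) = (1625*(-12*(0 + 60) + 1305))*(-37) = (1625*(-12*60 + 1305))*(-37) = (1625*(-720 + 1305))*(-37) = (1625*585)*(-37) = 950625*(-37) = -35173125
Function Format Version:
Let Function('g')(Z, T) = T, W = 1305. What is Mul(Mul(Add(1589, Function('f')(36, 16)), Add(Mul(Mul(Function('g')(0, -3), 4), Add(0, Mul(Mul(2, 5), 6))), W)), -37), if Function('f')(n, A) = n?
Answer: -35173125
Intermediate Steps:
Mul(Mul(Add(1589, Function('f')(36, 16)), Add(Mul(Mul(Function('g')(0, -3), 4), Add(0, Mul(Mul(2, 5), 6))), W)), -37) = Mul(Mul(Add(1589, 36), Add(Mul(Mul(-3, 4), Add(0, Mul(Mul(2, 5), 6))), 1305)), -37) = Mul(Mul(1625, Add(Mul(-12, Add(0, Mul(10, 6))), 1305)), -37) = Mul(Mul(1625, Add(Mul(-12, Add(0, 60)), 1305)), -37) = Mul(Mul(1625, Add(Mul(-12, 60), 1305)), -37) = Mul(Mul(1625, Add(-720, 1305)), -37) = Mul(Mul(1625, 585), -37) = Mul(950625, -37) = -35173125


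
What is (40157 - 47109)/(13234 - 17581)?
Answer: 6952/4347 ≈ 1.5993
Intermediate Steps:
(40157 - 47109)/(13234 - 17581) = -6952/(-4347) = -6952*(-1/4347) = 6952/4347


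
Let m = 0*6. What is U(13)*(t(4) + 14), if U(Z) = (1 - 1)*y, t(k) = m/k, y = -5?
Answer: 0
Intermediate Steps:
m = 0
t(k) = 0 (t(k) = 0/k = 0)
U(Z) = 0 (U(Z) = (1 - 1)*(-5) = 0*(-5) = 0)
U(13)*(t(4) + 14) = 0*(0 + 14) = 0*14 = 0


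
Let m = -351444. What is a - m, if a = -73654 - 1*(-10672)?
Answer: 288462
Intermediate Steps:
a = -62982 (a = -73654 + 10672 = -62982)
a - m = -62982 - 1*(-351444) = -62982 + 351444 = 288462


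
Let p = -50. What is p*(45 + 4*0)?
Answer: -2250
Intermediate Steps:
p*(45 + 4*0) = -50*(45 + 4*0) = -50*(45 + 0) = -50*45 = -2250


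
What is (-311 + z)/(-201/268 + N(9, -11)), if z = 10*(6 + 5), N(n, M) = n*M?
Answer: 268/133 ≈ 2.0150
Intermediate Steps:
N(n, M) = M*n
z = 110 (z = 10*11 = 110)
(-311 + z)/(-201/268 + N(9, -11)) = (-311 + 110)/(-201/268 - 11*9) = -201/(-201*1/268 - 99) = -201/(-¾ - 99) = -201/(-399/4) = -201*(-4/399) = 268/133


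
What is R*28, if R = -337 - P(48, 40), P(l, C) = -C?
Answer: -8316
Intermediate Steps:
R = -297 (R = -337 - (-1)*40 = -337 - 1*(-40) = -337 + 40 = -297)
R*28 = -297*28 = -8316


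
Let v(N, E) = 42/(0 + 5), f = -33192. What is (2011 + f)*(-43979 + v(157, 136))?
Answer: 6855236393/5 ≈ 1.3710e+9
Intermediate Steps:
v(N, E) = 42/5
(2011 + f)*(-43979 + v(157, 136)) = (2011 - 33192)*(-43979 + 42/5) = -31181*(-219853/5) = 6855236393/5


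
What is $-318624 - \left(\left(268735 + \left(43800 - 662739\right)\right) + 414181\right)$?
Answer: $-382601$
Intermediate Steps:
$-318624 - \left(\left(268735 + \left(43800 - 662739\right)\right) + 414181\right) = -318624 - \left(\left(268735 - 618939\right) + 414181\right) = -318624 - \left(-350204 + 414181\right) = -318624 - 63977 = -382601$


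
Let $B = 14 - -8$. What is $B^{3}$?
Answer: $10648$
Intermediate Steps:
$B = 22$ ($B = 14 + 8 = 22$)
$B^{3} = 22^{3} = 10648$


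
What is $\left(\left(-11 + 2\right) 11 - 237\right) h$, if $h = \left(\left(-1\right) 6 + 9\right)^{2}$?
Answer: $-3024$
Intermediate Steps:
$h = 9$ ($h = \left(-6 + 9\right)^{2} = 3^{2} = 9$)
$\left(\left(-11 + 2\right) 11 - 237\right) h = \left(\left(-11 + 2\right) 11 - 237\right) 9 = \left(\left(-9\right) 11 - 237\right) 9 = \left(-99 - 237\right) 9 = \left(-336\right) 9 = -3024$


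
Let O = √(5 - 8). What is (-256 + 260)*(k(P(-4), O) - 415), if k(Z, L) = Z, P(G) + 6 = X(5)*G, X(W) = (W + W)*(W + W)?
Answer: -3284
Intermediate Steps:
X(W) = 4*W² (X(W) = (2*W)*(2*W) = 4*W²)
O = I*√3 (O = √(-3) = I*√3 ≈ 1.732*I)
P(G) = -6 + 100*G (P(G) = -6 + (4*5²)*G = -6 + (4*25)*G = -6 + 100*G)
(-256 + 260)*(k(P(-4), O) - 415) = (-256 + 260)*((-6 + 100*(-4)) - 415) = 4*((-6 - 400) - 415) = 4*(-406 - 415) = 4*(-821) = -3284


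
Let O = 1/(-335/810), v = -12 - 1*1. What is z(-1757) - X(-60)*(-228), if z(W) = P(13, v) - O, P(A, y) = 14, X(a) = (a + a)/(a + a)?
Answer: 16376/67 ≈ 244.42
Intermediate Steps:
v = -13 (v = -12 - 1 = -13)
X(a) = 1 (X(a) = (2*a)/((2*a)) = (2*a)*(1/(2*a)) = 1)
O = -162/67 (O = 1/(-335*1/810) = 1/(-67/162) = -162/67 ≈ -2.4179)
z(W) = 1100/67 (z(W) = 14 - 1*(-162/67) = 14 + 162/67 = 1100/67)
z(-1757) - X(-60)*(-228) = 1100/67 - (-228) = 1100/67 - 1*(-228) = 1100/67 + 228 = 16376/67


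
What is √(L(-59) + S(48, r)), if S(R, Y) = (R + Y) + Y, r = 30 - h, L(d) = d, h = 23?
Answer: √3 ≈ 1.7320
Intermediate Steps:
r = 7 (r = 30 - 1*23 = 30 - 23 = 7)
S(R, Y) = R + 2*Y
√(L(-59) + S(48, r)) = √(-59 + (48 + 2*7)) = √(-59 + (48 + 14)) = √(-59 + 62) = √3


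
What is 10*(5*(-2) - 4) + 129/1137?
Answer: -53017/379 ≈ -139.89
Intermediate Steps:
10*(5*(-2) - 4) + 129/1137 = 10*(-10 - 4) + 129*(1/1137) = 10*(-14) + 43/379 = -140 + 43/379 = -53017/379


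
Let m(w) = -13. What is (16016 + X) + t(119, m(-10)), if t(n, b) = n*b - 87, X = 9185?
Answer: 23567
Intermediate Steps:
t(n, b) = -87 + b*n (t(n, b) = b*n - 87 = -87 + b*n)
(16016 + X) + t(119, m(-10)) = (16016 + 9185) + (-87 - 13*119) = 25201 + (-87 - 1547) = 25201 - 1634 = 23567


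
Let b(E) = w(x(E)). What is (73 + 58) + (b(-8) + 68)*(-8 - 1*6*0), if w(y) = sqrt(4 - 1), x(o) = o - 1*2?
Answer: -413 - 8*sqrt(3) ≈ -426.86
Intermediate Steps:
x(o) = -2 + o (x(o) = o - 2 = -2 + o)
w(y) = sqrt(3)
b(E) = sqrt(3)
(73 + 58) + (b(-8) + 68)*(-8 - 1*6*0) = (73 + 58) + (sqrt(3) + 68)*(-8 - 1*6*0) = 131 + (68 + sqrt(3))*(-8 - 6*0) = 131 + (68 + sqrt(3))*(-8 + 0) = 131 + (68 + sqrt(3))*(-8) = 131 + (-544 - 8*sqrt(3)) = -413 - 8*sqrt(3)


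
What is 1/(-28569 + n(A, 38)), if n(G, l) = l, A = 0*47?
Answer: -1/28531 ≈ -3.5050e-5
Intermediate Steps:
A = 0
1/(-28569 + n(A, 38)) = 1/(-28569 + 38) = 1/(-28531) = -1/28531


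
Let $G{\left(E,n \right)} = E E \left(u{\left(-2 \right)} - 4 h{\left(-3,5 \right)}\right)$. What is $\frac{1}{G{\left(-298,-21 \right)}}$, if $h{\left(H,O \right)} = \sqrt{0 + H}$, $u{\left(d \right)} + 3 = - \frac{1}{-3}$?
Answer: $- \frac{3}{5505848} + \frac{9 i \sqrt{3}}{11011696} \approx -5.4488 \cdot 10^{-7} + 1.4156 \cdot 10^{-6} i$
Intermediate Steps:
$u{\left(d \right)} = - \frac{8}{3}$ ($u{\left(d \right)} = -3 - \frac{1}{-3} = -3 - - \frac{1}{3} = -3 + \frac{1}{3} = - \frac{8}{3}$)
$h{\left(H,O \right)} = \sqrt{H}$
$G{\left(E,n \right)} = E^{2} \left(- \frac{8}{3} - 4 i \sqrt{3}\right)$ ($G{\left(E,n \right)} = E E \left(- \frac{8}{3} - 4 \sqrt{-3}\right) = E^{2} \left(- \frac{8}{3} - 4 i \sqrt{3}\right)$)
$\frac{1}{G{\left(-298,-21 \right)}} = \frac{1}{\left(-298\right)^{2} \left(- \frac{8}{3} - 4 i \sqrt{3}\right)} = \frac{1}{88804 \left(- \frac{8}{3} - 4 i \sqrt{3}\right)} = \frac{1}{- \frac{710432}{3} - 355216 i \sqrt{3}}$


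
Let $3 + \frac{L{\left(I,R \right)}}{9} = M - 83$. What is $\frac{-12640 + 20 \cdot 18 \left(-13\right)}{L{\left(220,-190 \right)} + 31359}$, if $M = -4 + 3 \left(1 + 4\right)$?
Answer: $- \frac{4330}{7671} \approx -0.56446$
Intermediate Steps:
$M = 11$ ($M = -4 + 3 \cdot 5 = -4 + 15 = 11$)
$L{\left(I,R \right)} = -675$ ($L{\left(I,R \right)} = -27 + 9 \left(11 - 83\right) = -27 + 9 \left(-72\right) = -27 - 648 = -675$)
$\frac{-12640 + 20 \cdot 18 \left(-13\right)}{L{\left(220,-190 \right)} + 31359} = \frac{-12640 + 20 \cdot 18 \left(-13\right)}{-675 + 31359} = \frac{-12640 + 360 \left(-13\right)}{30684} = \left(-12640 - 4680\right) \frac{1}{30684} = \left(-17320\right) \frac{1}{30684} = - \frac{4330}{7671}$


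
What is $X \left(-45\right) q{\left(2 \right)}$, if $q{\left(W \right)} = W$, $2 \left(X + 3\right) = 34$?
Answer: $-1260$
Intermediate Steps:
$X = 14$ ($X = -3 + \frac{1}{2} \cdot 34 = -3 + 17 = 14$)
$X \left(-45\right) q{\left(2 \right)} = 14 \left(-45\right) 2 = \left(-630\right) 2 = -1260$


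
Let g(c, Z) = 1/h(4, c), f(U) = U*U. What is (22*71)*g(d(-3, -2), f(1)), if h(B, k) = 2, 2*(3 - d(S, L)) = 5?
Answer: 781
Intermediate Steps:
d(S, L) = 1/2 (d(S, L) = 3 - 1/2*5 = 3 - 5/2 = 1/2)
f(U) = U**2
g(c, Z) = 1/2
(22*71)*g(d(-3, -2), f(1)) = (22*71)*(1/2) = 1562*(1/2) = 781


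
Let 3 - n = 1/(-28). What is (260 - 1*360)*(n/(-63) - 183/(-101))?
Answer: -7855675/44541 ≈ -176.37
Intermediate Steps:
n = 85/28 (n = 3 - 1/(-28) = 3 - 1*(-1/28) = 3 + 1/28 = 85/28 ≈ 3.0357)
(260 - 1*360)*(n/(-63) - 183/(-101)) = (260 - 1*360)*((85/28)/(-63) - 183/(-101)) = (260 - 360)*((85/28)*(-1/63) - 183*(-1/101)) = -100*(-85/1764 + 183/101) = -100*314227/178164 = -7855675/44541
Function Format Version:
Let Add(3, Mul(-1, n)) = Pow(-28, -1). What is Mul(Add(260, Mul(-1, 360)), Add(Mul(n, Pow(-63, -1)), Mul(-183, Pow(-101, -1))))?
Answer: Rational(-7855675, 44541) ≈ -176.37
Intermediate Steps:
n = Rational(85, 28) (n = Add(3, Mul(-1, Pow(-28, -1))) = Add(3, Mul(-1, Rational(-1, 28))) = Add(3, Rational(1, 28)) = Rational(85, 28) ≈ 3.0357)
Mul(Add(260, Mul(-1, 360)), Add(Mul(n, Pow(-63, -1)), Mul(-183, Pow(-101, -1)))) = Mul(Add(260, Mul(-1, 360)), Add(Mul(Rational(85, 28), Pow(-63, -1)), Mul(-183, Pow(-101, -1)))) = Mul(Add(260, -360), Add(Mul(Rational(85, 28), Rational(-1, 63)), Mul(-183, Rational(-1, 101)))) = Mul(-100, Add(Rational(-85, 1764), Rational(183, 101))) = Mul(-100, Rational(314227, 178164)) = Rational(-7855675, 44541)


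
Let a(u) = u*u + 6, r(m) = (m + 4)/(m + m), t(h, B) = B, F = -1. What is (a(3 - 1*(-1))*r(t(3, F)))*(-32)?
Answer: 1056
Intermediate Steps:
r(m) = (4 + m)/(2*m) (r(m) = (4 + m)/((2*m)) = (4 + m)*(1/(2*m)) = (4 + m)/(2*m))
a(u) = 6 + u² (a(u) = u² + 6 = 6 + u²)
(a(3 - 1*(-1))*r(t(3, F)))*(-32) = ((6 + (3 - 1*(-1))²)*((½)*(4 - 1)/(-1)))*(-32) = ((6 + (3 + 1)²)*((½)*(-1)*3))*(-32) = ((6 + 4²)*(-3/2))*(-32) = ((6 + 16)*(-3/2))*(-32) = (22*(-3/2))*(-32) = -33*(-32) = 1056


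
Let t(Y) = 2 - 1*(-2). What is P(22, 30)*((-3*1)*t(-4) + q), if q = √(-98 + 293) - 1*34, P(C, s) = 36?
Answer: -1656 + 36*√195 ≈ -1153.3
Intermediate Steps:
t(Y) = 4 (t(Y) = 2 + 2 = 4)
q = -34 + √195 (q = √195 - 34 = -34 + √195 ≈ -20.036)
P(22, 30)*((-3*1)*t(-4) + q) = 36*(-3*1*4 + (-34 + √195)) = 36*(-3*4 + (-34 + √195)) = 36*(-12 + (-34 + √195)) = 36*(-46 + √195) = -1656 + 36*√195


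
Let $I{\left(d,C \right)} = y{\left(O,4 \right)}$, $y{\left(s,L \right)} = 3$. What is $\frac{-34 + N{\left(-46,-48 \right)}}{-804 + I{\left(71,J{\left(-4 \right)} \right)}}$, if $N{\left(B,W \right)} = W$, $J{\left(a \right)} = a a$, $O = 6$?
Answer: $\frac{82}{801} \approx 0.10237$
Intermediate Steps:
$J{\left(a \right)} = a^{2}$
$I{\left(d,C \right)} = 3$
$\frac{-34 + N{\left(-46,-48 \right)}}{-804 + I{\left(71,J{\left(-4 \right)} \right)}} = \frac{-34 - 48}{-804 + 3} = - \frac{82}{-801} = \left(-82\right) \left(- \frac{1}{801}\right) = \frac{82}{801}$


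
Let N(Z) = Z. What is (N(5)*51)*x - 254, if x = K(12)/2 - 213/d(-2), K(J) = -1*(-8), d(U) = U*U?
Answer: -51251/4 ≈ -12813.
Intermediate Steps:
d(U) = U²
K(J) = 8
x = -197/4 (x = 8/2 - 213/((-2)²) = 8*(½) - 213/4 = 4 - 213*¼ = 4 - 213/4 = -197/4 ≈ -49.250)
(N(5)*51)*x - 254 = (5*51)*(-197/4) - 254 = 255*(-197/4) - 254 = -50235/4 - 254 = -51251/4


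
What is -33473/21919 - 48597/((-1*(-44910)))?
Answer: -856156691/328127430 ≈ -2.6092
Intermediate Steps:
-33473/21919 - 48597/((-1*(-44910))) = -33473*1/21919 - 48597/44910 = -33473/21919 - 48597*1/44910 = -33473/21919 - 16199/14970 = -856156691/328127430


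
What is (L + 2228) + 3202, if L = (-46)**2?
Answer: 7546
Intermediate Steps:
L = 2116
(L + 2228) + 3202 = (2116 + 2228) + 3202 = 4344 + 3202 = 7546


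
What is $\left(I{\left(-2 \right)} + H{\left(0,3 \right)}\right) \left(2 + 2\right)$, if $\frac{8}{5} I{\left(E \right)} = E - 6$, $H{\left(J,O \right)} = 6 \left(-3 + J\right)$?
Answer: $-92$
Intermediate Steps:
$H{\left(J,O \right)} = -18 + 6 J$
$I{\left(E \right)} = - \frac{15}{4} + \frac{5 E}{8}$ ($I{\left(E \right)} = \frac{5 \left(E - 6\right)}{8} = \frac{5 \left(-6 + E\right)}{8} = - \frac{15}{4} + \frac{5 E}{8}$)
$\left(I{\left(-2 \right)} + H{\left(0,3 \right)}\right) \left(2 + 2\right) = \left(\left(- \frac{15}{4} + \frac{5}{8} \left(-2\right)\right) + \left(-18 + 6 \cdot 0\right)\right) \left(2 + 2\right) = \left(\left(- \frac{15}{4} - \frac{5}{4}\right) + \left(-18 + 0\right)\right) 4 = \left(-5 - 18\right) 4 = \left(-23\right) 4 = -92$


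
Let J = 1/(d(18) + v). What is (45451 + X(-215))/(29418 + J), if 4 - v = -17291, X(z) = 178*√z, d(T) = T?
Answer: 786893163/509313835 + 3081714*I*√215/509313835 ≈ 1.545 + 0.088721*I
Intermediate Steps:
v = 17295 (v = 4 - 1*(-17291) = 4 + 17291 = 17295)
J = 1/17313 (J = 1/(18 + 17295) = 1/17313 ≈ 5.7760e-5)
(45451 + X(-215))/(29418 + J) = (45451 + 178*√(-215))/(29418 + 1/17313) = (45451 + 178*(I*√215))/(509313835/17313) = (45451 + 178*I*√215)*(17313/509313835) = 786893163/509313835 + 3081714*I*√215/509313835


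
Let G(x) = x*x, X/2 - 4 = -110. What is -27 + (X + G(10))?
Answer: -139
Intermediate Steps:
X = -212 (X = 8 + 2*(-110) = 8 - 220 = -212)
G(x) = x²
-27 + (X + G(10)) = -27 + (-212 + 10²) = -27 + (-212 + 100) = -27 - 112 = -139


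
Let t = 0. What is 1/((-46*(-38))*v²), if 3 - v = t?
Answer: 1/15732 ≈ 6.3565e-5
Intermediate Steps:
v = 3 (v = 3 - 1*0 = 3 + 0 = 3)
1/((-46*(-38))*v²) = 1/(-46*(-38)*3²) = 1/(1748*9) = 1/15732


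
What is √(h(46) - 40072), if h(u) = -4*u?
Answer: 8*I*√629 ≈ 200.64*I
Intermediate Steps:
√(h(46) - 40072) = √(-4*46 - 40072) = √(-184 - 40072) = √(-40256) = 8*I*√629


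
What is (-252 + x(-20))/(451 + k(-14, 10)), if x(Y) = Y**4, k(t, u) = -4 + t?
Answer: 159748/433 ≈ 368.93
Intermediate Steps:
(-252 + x(-20))/(451 + k(-14, 10)) = (-252 + (-20)**4)/(451 + (-4 - 14)) = (-252 + 160000)/(451 - 18) = 159748/433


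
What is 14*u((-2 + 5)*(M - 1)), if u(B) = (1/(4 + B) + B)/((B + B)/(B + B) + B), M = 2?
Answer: 11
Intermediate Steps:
u(B) = (B + 1/(4 + B))/(1 + B) (u(B) = (B + 1/(4 + B))/((2*B)/((2*B)) + B) = (B + 1/(4 + B))/((2*B)*(1/(2*B)) + B) = (B + 1/(4 + B))/(1 + B))
14*u((-2 + 5)*(M - 1)) = 14*((1 + ((-2 + 5)*(2 - 1))² + 4*((-2 + 5)*(2 - 1)))/(4 + ((-2 + 5)*(2 - 1))² + 5*((-2 + 5)*(2 - 1)))) = 14*((1 + (3*1)² + 4*(3*1))/(4 + (3*1)² + 5*(3*1))) = 14*((1 + 3² + 4*3)/(4 + 3² + 5*3)) = 14*((1 + 9 + 12)/(4 + 9 + 15)) = 14*(22/28) = 14*((1/28)*22) = 14*(11/14) = 11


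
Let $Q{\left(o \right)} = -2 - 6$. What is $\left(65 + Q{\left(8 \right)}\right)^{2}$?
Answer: $3249$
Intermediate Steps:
$Q{\left(o \right)} = -8$ ($Q{\left(o \right)} = -2 - 6 = -8$)
$\left(65 + Q{\left(8 \right)}\right)^{2} = \left(65 - 8\right)^{2} = 57^{2} = 3249$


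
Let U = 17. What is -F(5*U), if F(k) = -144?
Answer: 144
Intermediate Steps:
-F(5*U) = -1*(-144) = 144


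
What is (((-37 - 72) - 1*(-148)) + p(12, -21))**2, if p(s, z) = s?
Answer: 2601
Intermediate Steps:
(((-37 - 72) - 1*(-148)) + p(12, -21))**2 = (((-37 - 72) - 1*(-148)) + 12)**2 = ((-109 + 148) + 12)**2 = (39 + 12)**2 = 51**2 = 2601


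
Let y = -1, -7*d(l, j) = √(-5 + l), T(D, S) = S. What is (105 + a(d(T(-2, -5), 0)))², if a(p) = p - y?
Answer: (742 - I*√10)²/49 ≈ 11236.0 - 95.772*I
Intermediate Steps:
d(l, j) = -√(-5 + l)/7
a(p) = 1 + p (a(p) = p - 1*(-1) = p + 1 = 1 + p)
(105 + a(d(T(-2, -5), 0)))² = (105 + (1 - √(-5 - 5)/7))² = (105 + (1 - I*√10/7))² = (106 - I*√10/7)²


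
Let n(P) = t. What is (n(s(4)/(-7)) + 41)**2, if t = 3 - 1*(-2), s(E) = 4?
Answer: 2116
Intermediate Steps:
t = 5 (t = 3 + 2 = 5)
n(P) = 5
(n(s(4)/(-7)) + 41)**2 = (5 + 41)**2 = 46**2 = 2116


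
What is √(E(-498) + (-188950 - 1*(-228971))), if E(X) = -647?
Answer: √39374 ≈ 198.43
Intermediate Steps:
√(E(-498) + (-188950 - 1*(-228971))) = √(-647 + (-188950 - 1*(-228971))) = √(-647 + (-188950 + 228971)) = √(-647 + 40021) = √39374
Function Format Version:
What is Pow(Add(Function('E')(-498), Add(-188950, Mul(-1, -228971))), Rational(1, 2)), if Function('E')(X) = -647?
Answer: Pow(39374, Rational(1, 2)) ≈ 198.43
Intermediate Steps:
Pow(Add(Function('E')(-498), Add(-188950, Mul(-1, -228971))), Rational(1, 2)) = Pow(Add(-647, Add(-188950, Mul(-1, -228971))), Rational(1, 2)) = Pow(Add(-647, Add(-188950, 228971)), Rational(1, 2)) = Pow(Add(-647, 40021), Rational(1, 2)) = Pow(39374, Rational(1, 2))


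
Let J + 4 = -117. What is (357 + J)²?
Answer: 55696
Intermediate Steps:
J = -121 (J = -4 - 117 = -121)
(357 + J)² = (357 - 121)² = 236² = 55696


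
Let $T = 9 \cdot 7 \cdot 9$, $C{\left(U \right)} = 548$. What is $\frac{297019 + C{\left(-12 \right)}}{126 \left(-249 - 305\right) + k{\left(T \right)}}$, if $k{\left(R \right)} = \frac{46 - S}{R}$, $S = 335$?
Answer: $- \frac{168720489}{39579157} \approx -4.2629$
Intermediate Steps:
$T = 567$ ($T = 63 \cdot 9 = 567$)
$k{\left(R \right)} = - \frac{289}{R}$ ($k{\left(R \right)} = \frac{46 - 335}{R} = - \frac{289}{R}$)
$\frac{297019 + C{\left(-12 \right)}}{126 \left(-249 - 305\right) + k{\left(T \right)}} = \frac{297019 + 548}{126 \left(-249 - 305\right) - \frac{289}{567}} = \frac{297567}{126 \left(-554\right) - \frac{289}{567}} = \frac{297567}{-69804 - \frac{289}{567}} = \frac{297567}{- \frac{39579157}{567}} = 297567 \left(- \frac{567}{39579157}\right) = - \frac{168720489}{39579157}$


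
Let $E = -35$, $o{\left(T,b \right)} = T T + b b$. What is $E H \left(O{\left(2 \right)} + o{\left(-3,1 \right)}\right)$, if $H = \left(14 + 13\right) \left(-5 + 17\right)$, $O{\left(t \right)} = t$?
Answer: $-136080$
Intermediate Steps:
$o{\left(T,b \right)} = T^{2} + b^{2}$
$H = 324$ ($H = 27 \cdot 12 = 324$)
$E H \left(O{\left(2 \right)} + o{\left(-3,1 \right)}\right) = \left(-35\right) 324 \left(2 + \left(\left(-3\right)^{2} + 1^{2}\right)\right) = - 11340 \left(2 + \left(9 + 1\right)\right) = - 11340 \left(2 + 10\right) = \left(-11340\right) 12 = -136080$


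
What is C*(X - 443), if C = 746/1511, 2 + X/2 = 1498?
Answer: 1901554/1511 ≈ 1258.5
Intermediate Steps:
X = 2992 (X = -4 + 2*1498 = -4 + 2996 = 2992)
C = 746/1511 (C = 746*(1/1511) = 746/1511 ≈ 0.49371)
C*(X - 443) = 746*(2992 - 443)/1511 = (746/1511)*2549 = 1901554/1511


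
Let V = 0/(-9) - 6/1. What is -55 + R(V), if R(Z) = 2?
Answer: -53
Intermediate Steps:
V = -6 (V = 0*(-⅑) - 6*1 = 0 - 6 = -6)
-55 + R(V) = -55 + 2 = -53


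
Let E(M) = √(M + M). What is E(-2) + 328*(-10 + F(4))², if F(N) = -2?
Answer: 47232 + 2*I ≈ 47232.0 + 2.0*I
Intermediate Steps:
E(M) = √2*√M (E(M) = √(2*M) = √2*√M)
E(-2) + 328*(-10 + F(4))² = √2*√(-2) + 328*(-10 - 2)² = √2*(I*√2) + 328*(-12)² = 2*I + 328*144 = 2*I + 47232 = 47232 + 2*I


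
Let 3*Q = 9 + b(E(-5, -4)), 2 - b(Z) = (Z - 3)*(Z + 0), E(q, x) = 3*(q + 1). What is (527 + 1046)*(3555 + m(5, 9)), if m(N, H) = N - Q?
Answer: 17065477/3 ≈ 5.6885e+6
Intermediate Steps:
E(q, x) = 3 + 3*q (E(q, x) = 3*(1 + q) = 3 + 3*q)
b(Z) = 2 - Z*(-3 + Z) (b(Z) = 2 - (Z - 3)*(Z + 0) = 2 - (-3 + Z)*Z = 2 - Z*(-3 + Z))
Q = -169/3 (Q = (9 + (2 - (3 + 3*(-5))² + 3*(3 + 3*(-5))))/3 = (9 + (2 - (3 - 15)² + 3*(3 - 15)))/3 = (9 + (2 - 1*(-12)² + 3*(-12)))/3 = (9 + (2 - 1*144 - 36))/3 = (9 + (2 - 144 - 36))/3 = (9 - 178)/3 = (⅓)*(-169) = -169/3 ≈ -56.333)
m(N, H) = 169/3 + N (m(N, H) = N - 1*(-169/3) = N + 169/3 = 169/3 + N)
(527 + 1046)*(3555 + m(5, 9)) = (527 + 1046)*(3555 + (169/3 + 5)) = 1573*(3555 + 184/3) = 1573*(10849/3) = 17065477/3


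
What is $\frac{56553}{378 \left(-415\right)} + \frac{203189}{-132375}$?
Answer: $- \frac{124953847}{65922750} \approx -1.8955$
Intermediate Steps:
$\frac{56553}{378 \left(-415\right)} + \frac{203189}{-132375} = \frac{56553}{-156870} + 203189 \left(- \frac{1}{132375}\right) = 56553 \left(- \frac{1}{156870}\right) - \frac{203189}{132375} = - \frac{2693}{7470} - \frac{203189}{132375} = - \frac{124953847}{65922750}$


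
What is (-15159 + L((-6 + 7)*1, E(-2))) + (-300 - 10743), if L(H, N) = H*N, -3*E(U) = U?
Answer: -78604/3 ≈ -26201.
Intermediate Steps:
E(U) = -U/3
(-15159 + L((-6 + 7)*1, E(-2))) + (-300 - 10743) = (-15159 + ((-6 + 7)*1)*(-⅓*(-2))) + (-300 - 10743) = (-15159 + (1*1)*(⅔)) - 11043 = (-15159 + 1*(⅔)) - 11043 = (-15159 + ⅔) - 11043 = -45475/3 - 11043 = -78604/3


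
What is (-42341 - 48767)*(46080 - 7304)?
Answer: -3532803808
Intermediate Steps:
(-42341 - 48767)*(46080 - 7304) = -91108*38776 = -3532803808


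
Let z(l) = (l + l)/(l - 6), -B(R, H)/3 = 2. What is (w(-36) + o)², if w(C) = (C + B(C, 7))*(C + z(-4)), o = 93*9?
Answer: 134026929/25 ≈ 5.3611e+6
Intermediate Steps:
B(R, H) = -6 (B(R, H) = -3*2 = -6)
z(l) = 2*l/(-6 + l) (z(l) = (2*l)/(-6 + l) = 2*l/(-6 + l))
o = 837
w(C) = (-6 + C)*(⅘ + C) (w(C) = (C - 6)*(C + 2*(-4)/(-6 - 4)) = (-6 + C)*(C + 2*(-4)/(-10)) = (-6 + C)*(C + 2*(-4)*(-⅒)) = (-6 + C)*(C + ⅘) = (-6 + C)*(⅘ + C))
(w(-36) + o)² = ((-24/5 + (-36)² - 26/5*(-36)) + 837)² = ((-24/5 + 1296 + 936/5) + 837)² = (7392/5 + 837)² = (11577/5)² = 134026929/25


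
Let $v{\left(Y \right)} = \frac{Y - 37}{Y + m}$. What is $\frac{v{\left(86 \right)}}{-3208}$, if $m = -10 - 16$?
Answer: $- \frac{49}{192480} \approx -0.00025457$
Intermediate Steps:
$m = -26$ ($m = -10 - 16 = -26$)
$v{\left(Y \right)} = \frac{-37 + Y}{-26 + Y}$ ($v{\left(Y \right)} = \frac{Y - 37}{Y - 26} = \frac{-37 + Y}{-26 + Y}$)
$\frac{v{\left(86 \right)}}{-3208} = \frac{\frac{1}{-26 + 86} \left(-37 + 86\right)}{-3208} = \frac{1}{60} \cdot 49 \left(- \frac{1}{3208}\right) = \frac{49}{60} \left(- \frac{1}{3208}\right) = - \frac{49}{192480}$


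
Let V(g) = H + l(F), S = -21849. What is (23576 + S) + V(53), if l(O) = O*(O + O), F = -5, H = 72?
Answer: 1849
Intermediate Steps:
l(O) = 2*O**2 (l(O) = O*(2*O) = 2*O**2)
V(g) = 122 (V(g) = 72 + 2*(-5)**2 = 72 + 2*25 = 72 + 50 = 122)
(23576 + S) + V(53) = (23576 - 21849) + 122 = 1727 + 122 = 1849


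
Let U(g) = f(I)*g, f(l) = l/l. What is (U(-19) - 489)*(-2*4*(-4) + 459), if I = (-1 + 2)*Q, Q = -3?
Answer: -249428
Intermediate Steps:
I = -3 (I = (-1 + 2)*(-3) = 1*(-3) = -3)
f(l) = 1
U(g) = g (U(g) = 1*g = g)
(U(-19) - 489)*(-2*4*(-4) + 459) = (-19 - 489)*(-2*4*(-4) + 459) = -508*(-8*(-4) + 459) = -508*(32 + 459) = -508*491 = -249428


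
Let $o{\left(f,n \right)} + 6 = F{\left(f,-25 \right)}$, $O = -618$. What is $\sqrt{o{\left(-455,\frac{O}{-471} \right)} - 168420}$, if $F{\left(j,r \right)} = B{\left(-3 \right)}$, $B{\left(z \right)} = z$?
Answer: $i \sqrt{168429} \approx 410.4 i$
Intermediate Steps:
$F{\left(j,r \right)} = -3$
$o{\left(f,n \right)} = -9$ ($o{\left(f,n \right)} = -6 - 3 = -9$)
$\sqrt{o{\left(-455,\frac{O}{-471} \right)} - 168420} = \sqrt{-9 - 168420} = \sqrt{-168429} = i \sqrt{168429}$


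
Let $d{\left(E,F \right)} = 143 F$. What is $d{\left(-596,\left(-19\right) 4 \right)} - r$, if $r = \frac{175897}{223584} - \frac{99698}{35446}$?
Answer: $- \frac{43057283077091}{3962579232} \approx -10866.0$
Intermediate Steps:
$r = - \frac{8028016285}{3962579232}$ ($r = 175897 \cdot \frac{1}{223584} - \frac{49849}{17723} = \frac{175897}{223584} - \frac{49849}{17723} = - \frac{8028016285}{3962579232} \approx -2.026$)
$d{\left(-596,\left(-19\right) 4 \right)} - r = 143 \left(\left(-19\right) 4\right) - - \frac{8028016285}{3962579232} = 143 \left(-76\right) + \frac{8028016285}{3962579232} = -10868 + \frac{8028016285}{3962579232} = - \frac{43057283077091}{3962579232}$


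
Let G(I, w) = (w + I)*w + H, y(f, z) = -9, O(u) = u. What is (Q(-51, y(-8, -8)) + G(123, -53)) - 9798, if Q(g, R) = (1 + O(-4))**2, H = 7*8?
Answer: -13443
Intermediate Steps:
H = 56
Q(g, R) = 9 (Q(g, R) = (1 - 4)**2 = (-3)**2 = 9)
G(I, w) = 56 + w*(I + w) (G(I, w) = (w + I)*w + 56 = (I + w)*w + 56 = w*(I + w) + 56 = 56 + w*(I + w))
(Q(-51, y(-8, -8)) + G(123, -53)) - 9798 = (9 + (56 + (-53)**2 + 123*(-53))) - 9798 = (9 + (56 + 2809 - 6519)) - 9798 = (9 - 3654) - 9798 = -3645 - 9798 = -13443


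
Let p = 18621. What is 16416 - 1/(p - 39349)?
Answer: 340270849/20728 ≈ 16416.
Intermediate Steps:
16416 - 1/(p - 39349) = 16416 - 1/(18621 - 39349) = 16416 - 1/(-20728) = 16416 - 1*(-1/20728) = 16416 + 1/20728 = 340270849/20728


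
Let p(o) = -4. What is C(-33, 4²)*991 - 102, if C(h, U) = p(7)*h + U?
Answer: 146566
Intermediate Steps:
C(h, U) = U - 4*h (C(h, U) = -4*h + U = U - 4*h)
C(-33, 4²)*991 - 102 = (4² - 4*(-33))*991 - 102 = (16 + 132)*991 - 102 = 148*991 - 102 = 146668 - 102 = 146566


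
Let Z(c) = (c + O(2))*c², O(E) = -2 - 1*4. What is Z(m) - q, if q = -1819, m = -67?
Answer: -325878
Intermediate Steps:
O(E) = -6 (O(E) = -2 - 4 = -6)
Z(c) = c²*(-6 + c) (Z(c) = (c - 6)*c² = (-6 + c)*c² = c²*(-6 + c))
Z(m) - q = (-67)²*(-6 - 67) - 1*(-1819) = 4489*(-73) + 1819 = -327697 + 1819 = -325878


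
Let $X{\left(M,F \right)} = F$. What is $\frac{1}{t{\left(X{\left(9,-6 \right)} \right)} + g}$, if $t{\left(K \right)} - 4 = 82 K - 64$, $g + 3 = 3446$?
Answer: $\frac{1}{2891} \approx 0.0003459$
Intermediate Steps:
$g = 3443$ ($g = -3 + 3446 = 3443$)
$t{\left(K \right)} = -60 + 82 K$ ($t{\left(K \right)} = 4 + \left(82 K - 64\right) = 4 + \left(-64 + 82 K\right) = -60 + 82 K$)
$\frac{1}{t{\left(X{\left(9,-6 \right)} \right)} + g} = \frac{1}{\left(-60 + 82 \left(-6\right)\right) + 3443} = \frac{1}{\left(-60 - 492\right) + 3443} = \frac{1}{-552 + 3443} = \frac{1}{2891}$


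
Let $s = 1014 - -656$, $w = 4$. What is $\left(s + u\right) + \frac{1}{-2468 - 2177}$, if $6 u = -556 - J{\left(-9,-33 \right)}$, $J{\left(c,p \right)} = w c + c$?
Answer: $\frac{44169299}{27870} \approx 1584.8$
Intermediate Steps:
$J{\left(c,p \right)} = 5 c$ ($J{\left(c,p \right)} = 4 c + c = 5 c$)
$u = - \frac{511}{6}$ ($u = \frac{-556 - 5 \left(-9\right)}{6} = \frac{-556 - -45}{6} = \frac{-556 + 45}{6} = \frac{1}{6} \left(-511\right) = - \frac{511}{6} \approx -85.167$)
$s = 1670$ ($s = 1014 + 656 = 1670$)
$\left(s + u\right) + \frac{1}{-2468 - 2177} = \left(1670 - \frac{511}{6}\right) + \frac{1}{-2468 - 2177} = \frac{9509}{6} + \frac{1}{-4645} = \frac{9509}{6} - \frac{1}{4645} = \frac{44169299}{27870}$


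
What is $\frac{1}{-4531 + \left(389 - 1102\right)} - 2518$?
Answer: $- \frac{13204393}{5244} \approx -2518.0$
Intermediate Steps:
$\frac{1}{-4531 + \left(389 - 1102\right)} - 2518 = \frac{1}{-4531 - 713} - 2518 = \frac{1}{-5244} - 2518 = - \frac{1}{5244} - 2518 = - \frac{13204393}{5244}$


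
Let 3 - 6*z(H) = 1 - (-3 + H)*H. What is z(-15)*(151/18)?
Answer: 10268/27 ≈ 380.30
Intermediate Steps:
z(H) = ⅓ + H*(-3 + H)/6 (z(H) = ½ - (1 - (-3 + H)*H)/6 = ½ - (1 - H*(-3 + H))/6 = ½ + (-⅙ + H*(-3 + H)/6) = ⅓ + H*(-3 + H)/6)
z(-15)*(151/18) = (⅓ - ½*(-15) + (⅙)*(-15)²)*(151/18) = (⅓ + 15/2 + (⅙)*225)*(151*(1/18)) = (⅓ + 15/2 + 75/2)*(151/18) = (136/3)*(151/18) = 10268/27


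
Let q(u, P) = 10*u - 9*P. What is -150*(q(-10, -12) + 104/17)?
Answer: -36000/17 ≈ -2117.6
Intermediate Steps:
q(u, P) = -9*P + 10*u
-150*(q(-10, -12) + 104/17) = -150*((-9*(-12) + 10*(-10)) + 104/17) = -150*((108 - 100) + 104*(1/17)) = -150*(8 + 104/17) = -150*240/17 = -36000/17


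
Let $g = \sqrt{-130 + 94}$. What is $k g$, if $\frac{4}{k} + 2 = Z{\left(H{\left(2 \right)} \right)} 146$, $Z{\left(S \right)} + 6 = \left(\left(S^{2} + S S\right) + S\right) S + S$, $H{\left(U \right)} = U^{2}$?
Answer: $\frac{4 i}{3455} \approx 0.0011577 i$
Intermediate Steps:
$Z{\left(S \right)} = -6 + S + S \left(S + 2 S^{2}\right)$ ($Z{\left(S \right)} = -6 + \left(\left(\left(S^{2} + S S\right) + S\right) S + S\right) = -6 + \left(\left(\left(S^{2} + S^{2}\right) + S\right) S + S\right) = -6 + \left(\left(2 S^{2} + S\right) S + S\right) = -6 + \left(\left(S + 2 S^{2}\right) S + S\right) = -6 + \left(S \left(S + 2 S^{2}\right) + S\right) = -6 + \left(S + S \left(S + 2 S^{2}\right)\right) = -6 + S + S \left(S + 2 S^{2}\right)$)
$k = \frac{2}{10365}$ ($k = \frac{4}{-2 + \left(-6 + 2^{2} + \left(2^{2}\right)^{2} + 2 \left(2^{2}\right)^{3}\right) 146} = \frac{4}{-2 + \left(-6 + 4 + 4^{2} + 2 \cdot 4^{3}\right) 146} = \frac{4}{-2 + \left(-6 + 4 + 16 + 2 \cdot 64\right) 146} = \frac{4}{-2 + \left(-6 + 4 + 16 + 128\right) 146} = \frac{4}{-2 + 142 \cdot 146} = \frac{4}{-2 + 20732} = \frac{4}{20730} = 4 \cdot \frac{1}{20730} = \frac{2}{10365} \approx 0.00019296$)
$g = 6 i$ ($g = \sqrt{-36} = 6 i \approx 6.0 i$)
$k g = \frac{2 \cdot 6 i}{10365} = \frac{4 i}{3455}$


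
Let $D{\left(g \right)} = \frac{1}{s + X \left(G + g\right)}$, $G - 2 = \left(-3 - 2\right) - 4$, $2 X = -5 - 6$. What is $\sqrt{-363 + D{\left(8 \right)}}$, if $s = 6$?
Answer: $19 i \approx 19.0 i$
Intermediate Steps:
$X = - \frac{11}{2}$ ($X = \frac{-5 - 6}{2} = \frac{1}{2} \left(-11\right) = - \frac{11}{2} \approx -5.5$)
$G = -7$ ($G = 2 - 9 = -7$)
$D{\left(g \right)} = \frac{1}{\frac{89}{2} - \frac{11 g}{2}}$ ($D{\left(g \right)} = \frac{1}{6 - \frac{11 \left(-7 + g\right)}{2}} = \frac{1}{6 - \left(- \frac{77}{2} + \frac{11 g}{2}\right)} = \frac{1}{\frac{89}{2} - \frac{11 g}{2}}$)
$\sqrt{-363 + D{\left(8 \right)}} = \sqrt{-363 - \frac{2}{-89 + 11 \cdot 8}} = \sqrt{-363 - \frac{2}{-89 + 88}} = \sqrt{-363 - \frac{2}{-1}} = \sqrt{-363 - -2} = \sqrt{-363 + 2} = \sqrt{-361} = 19 i$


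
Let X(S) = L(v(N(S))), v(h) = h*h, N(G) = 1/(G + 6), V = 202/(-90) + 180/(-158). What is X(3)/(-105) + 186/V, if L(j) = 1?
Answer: -69441179/1263045 ≈ -54.979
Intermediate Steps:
V = -12029/3555 (V = 202*(-1/90) + 180*(-1/158) = -101/45 - 90/79 = -12029/3555 ≈ -3.3837)
N(G) = 1/(6 + G)
v(h) = h**2
X(S) = 1
X(3)/(-105) + 186/V = 1/(-105) + 186/(-12029/3555) = 1*(-1/105) + 186*(-3555/12029) = -1/105 - 661230/12029 = -69441179/1263045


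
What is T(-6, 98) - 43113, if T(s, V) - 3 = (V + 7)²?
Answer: -32085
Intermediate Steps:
T(s, V) = 3 + (7 + V)² (T(s, V) = 3 + (V + 7)² = 3 + (7 + V)²)
T(-6, 98) - 43113 = (3 + (7 + 98)²) - 43113 = (3 + 105²) - 43113 = (3 + 11025) - 43113 = 11028 - 43113 = -32085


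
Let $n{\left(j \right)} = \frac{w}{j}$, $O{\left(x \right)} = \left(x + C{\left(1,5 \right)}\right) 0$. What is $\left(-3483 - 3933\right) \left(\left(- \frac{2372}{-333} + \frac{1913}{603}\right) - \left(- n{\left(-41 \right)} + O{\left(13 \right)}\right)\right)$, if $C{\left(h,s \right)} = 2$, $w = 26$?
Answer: $- \frac{7282362856}{101639} \approx -71649.0$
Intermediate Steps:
$O{\left(x \right)} = 0$ ($O{\left(x \right)} = \left(x + 2\right) 0 = \left(2 + x\right) 0 = 0$)
$n{\left(j \right)} = \frac{26}{j}$
$\left(-3483 - 3933\right) \left(\left(- \frac{2372}{-333} + \frac{1913}{603}\right) - \left(- n{\left(-41 \right)} + O{\left(13 \right)}\right)\right) = \left(-3483 - 3933\right) \left(\left(- \frac{2372}{-333} + \frac{1913}{603}\right) + \left(\frac{26}{-41} - 0\right)\right) = - 7416 \left(\left(\left(-2372\right) \left(- \frac{1}{333}\right) + 1913 \cdot \frac{1}{603}\right) + \left(26 \left(- \frac{1}{41}\right) + 0\right)\right) = - 7416 \left(\left(\frac{2372}{333} + \frac{1913}{603}\right) + \left(- \frac{26}{41} + 0\right)\right) = - 7416 \left(\frac{229705}{22311} - \frac{26}{41}\right) = \left(-7416\right) \frac{8837819}{914751} = - \frac{7282362856}{101639}$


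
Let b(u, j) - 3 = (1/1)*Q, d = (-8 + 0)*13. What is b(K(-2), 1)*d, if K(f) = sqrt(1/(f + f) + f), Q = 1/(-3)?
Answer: -832/3 ≈ -277.33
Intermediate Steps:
Q = -1/3 ≈ -0.33333
K(f) = sqrt(f + 1/(2*f)) (K(f) = sqrt(1/(2*f) + f) = sqrt(f + 1/(2*f)))
d = -104 (d = -8*13 = -104)
b(u, j) = 8/3 (b(u, j) = 3 + (1/1)*(-1/3) = 3 + (1*1)*(-1/3) = 3 + 1*(-1/3) = 3 - 1/3 = 8/3)
b(K(-2), 1)*d = (8/3)*(-104) = -832/3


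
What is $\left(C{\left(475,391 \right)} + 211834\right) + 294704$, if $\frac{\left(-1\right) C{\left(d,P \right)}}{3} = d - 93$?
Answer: $505392$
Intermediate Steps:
$C{\left(d,P \right)} = 279 - 3 d$ ($C{\left(d,P \right)} = - 3 \left(d - 93\right) = - 3 \left(-93 + d\right) = 279 - 3 d$)
$\left(C{\left(475,391 \right)} + 211834\right) + 294704 = \left(\left(279 - 1425\right) + 211834\right) + 294704 = \left(-1146 + 211834\right) + 294704 = 210688 + 294704 = 505392$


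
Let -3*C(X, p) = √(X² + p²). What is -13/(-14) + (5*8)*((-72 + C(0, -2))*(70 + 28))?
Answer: -11963801/42 ≈ -2.8485e+5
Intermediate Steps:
C(X, p) = -√(X² + p²)/3
-13/(-14) + (5*8)*((-72 + C(0, -2))*(70 + 28)) = -13/(-14) + (5*8)*((-72 - √(0² + (-2)²)/3)*(70 + 28)) = -13*(-1/14) + 40*((-72 - √(0 + 4)/3)*98) = 13/14 + 40*((-72 - √4/3)*98) = 13/14 + 40*((-72 - ⅓*2)*98) = 13/14 + 40*((-72 - ⅔)*98) = 13/14 + 40*(-218/3*98) = 13/14 + 40*(-21364/3) = 13/14 - 854560/3 = -11963801/42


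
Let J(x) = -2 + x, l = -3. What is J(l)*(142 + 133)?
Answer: -1375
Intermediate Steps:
J(l)*(142 + 133) = (-2 - 3)*(142 + 133) = -5*275 = -1375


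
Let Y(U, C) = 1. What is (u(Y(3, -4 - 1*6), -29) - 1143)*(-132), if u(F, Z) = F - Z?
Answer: 146916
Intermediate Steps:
(u(Y(3, -4 - 1*6), -29) - 1143)*(-132) = ((1 - 1*(-29)) - 1143)*(-132) = ((1 + 29) - 1143)*(-132) = (30 - 1143)*(-132) = -1113*(-132) = 146916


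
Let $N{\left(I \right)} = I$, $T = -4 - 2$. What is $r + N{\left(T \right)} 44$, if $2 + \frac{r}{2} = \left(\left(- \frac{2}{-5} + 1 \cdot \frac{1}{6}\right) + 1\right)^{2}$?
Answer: $- \frac{118391}{450} \approx -263.09$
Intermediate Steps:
$T = -6$ ($T = -4 + \left(3 - 5\right) = -4 - 2 = -6$)
$r = \frac{409}{450}$ ($r = -4 + 2 \left(\left(- \frac{2}{-5} + 1 \cdot \frac{1}{6}\right) + 1\right)^{2} = -4 + 2 \left(\left(\left(-2\right) \left(- \frac{1}{5}\right) + 1 \cdot \frac{1}{6}\right) + 1\right)^{2} = -4 + 2 \left(\left(\frac{2}{5} + \frac{1}{6}\right) + 1\right)^{2} = -4 + 2 \left(\frac{17}{30} + 1\right)^{2} = -4 + 2 \left(\frac{47}{30}\right)^{2} = -4 + 2 \cdot \frac{2209}{900} = -4 + \frac{2209}{450} = \frac{409}{450} \approx 0.90889$)
$r + N{\left(T \right)} 44 = \frac{409}{450} - 264 = - \frac{118391}{450}$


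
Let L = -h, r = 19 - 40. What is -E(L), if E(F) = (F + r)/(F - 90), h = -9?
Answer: -4/27 ≈ -0.14815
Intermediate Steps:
r = -21
L = 9 (L = -1*(-9) = 9)
E(F) = (-21 + F)/(-90 + F) (E(F) = (F - 21)/(F - 90) = (-21 + F)/(-90 + F))
-E(L) = -(-21 + 9)/(-90 + 9) = -(-12)/(-81) = -(-1)*(-12)/81 = -1*4/27 = -4/27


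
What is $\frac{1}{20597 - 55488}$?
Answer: $- \frac{1}{34891} \approx -2.8661 \cdot 10^{-5}$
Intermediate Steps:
$\frac{1}{20597 - 55488} = \frac{1}{-34891} = - \frac{1}{34891}$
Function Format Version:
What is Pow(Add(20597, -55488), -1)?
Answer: Rational(-1, 34891) ≈ -2.8661e-5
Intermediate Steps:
Pow(Add(20597, -55488), -1) = Pow(-34891, -1) = Rational(-1, 34891)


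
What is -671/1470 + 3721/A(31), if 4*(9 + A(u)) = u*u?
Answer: 4251761/271950 ≈ 15.634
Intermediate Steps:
A(u) = -9 + u²/4 (A(u) = -9 + (u*u)/4 = -9 + u²/4)
-671/1470 + 3721/A(31) = -671/1470 + 3721/(-9 + (¼)*31²) = -671*1/1470 + 3721/(-9 + (¼)*961) = -671/1470 + 3721/(-9 + 961/4) = -671/1470 + 3721/(925/4) = -671/1470 + 3721*(4/925) = -671/1470 + 14884/925 = 4251761/271950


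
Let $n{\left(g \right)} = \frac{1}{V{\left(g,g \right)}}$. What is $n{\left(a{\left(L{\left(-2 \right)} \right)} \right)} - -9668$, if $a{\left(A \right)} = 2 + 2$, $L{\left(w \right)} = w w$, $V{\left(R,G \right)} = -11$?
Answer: $\frac{106347}{11} \approx 9667.9$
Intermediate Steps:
$L{\left(w \right)} = w^{2}$
$a{\left(A \right)} = 4$
$n{\left(g \right)} = - \frac{1}{11}$ ($n{\left(g \right)} = \frac{1}{-11} = - \frac{1}{11}$)
$n{\left(a{\left(L{\left(-2 \right)} \right)} \right)} - -9668 = - \frac{1}{11} - -9668 = - \frac{1}{11} + 9668 = \frac{106347}{11}$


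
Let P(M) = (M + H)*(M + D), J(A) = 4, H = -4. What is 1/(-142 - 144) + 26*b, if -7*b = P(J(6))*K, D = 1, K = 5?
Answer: -1/286 ≈ -0.0034965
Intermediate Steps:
P(M) = (1 + M)*(-4 + M) (P(M) = (M - 4)*(M + 1) = (-4 + M)*(1 + M) = (1 + M)*(-4 + M))
b = 0 (b = -(-4 + 4**2 - 3*4)*5/7 = -(-4 + 16 - 12)*5/7 = -0*5 = -1/7*0 = 0)
1/(-142 - 144) + 26*b = 1/(-142 - 144) + 26*0 = 1/(-286) + 0 = -1/286 + 0 = -1/286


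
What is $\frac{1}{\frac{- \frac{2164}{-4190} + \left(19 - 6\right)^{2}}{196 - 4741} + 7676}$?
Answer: $\frac{3173925}{24362929921} \approx 0.00013028$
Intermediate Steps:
$\frac{1}{\frac{- \frac{2164}{-4190} + \left(19 - 6\right)^{2}}{196 - 4741} + 7676} = \frac{1}{\frac{\left(-2164\right) \left(- \frac{1}{4190}\right) + 13^{2}}{-4545} + 7676} = \frac{1}{\left(\frac{1082}{2095} + 169\right) \left(- \frac{1}{4545}\right) + 7676} = \frac{1}{\frac{355137}{2095} \left(- \frac{1}{4545}\right) + 7676} = \frac{1}{- \frac{118379}{3173925} + 7676} = \frac{1}{\frac{24362929921}{3173925}} = \frac{3173925}{24362929921}$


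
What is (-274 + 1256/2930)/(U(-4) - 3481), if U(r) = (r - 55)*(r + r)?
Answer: 133594/1469395 ≈ 0.090918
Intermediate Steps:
U(r) = 2*r*(-55 + r) (U(r) = (-55 + r)*(2*r) = 2*r*(-55 + r))
(-274 + 1256/2930)/(U(-4) - 3481) = (-274 + 1256/2930)/(2*(-4)*(-55 - 4) - 3481) = (-274 + 1256*(1/2930))/(2*(-4)*(-59) - 3481) = (-274 + 628/1465)/(472 - 3481) = -400782/1465/(-3009) = -400782/1465*(-1/3009) = 133594/1469395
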